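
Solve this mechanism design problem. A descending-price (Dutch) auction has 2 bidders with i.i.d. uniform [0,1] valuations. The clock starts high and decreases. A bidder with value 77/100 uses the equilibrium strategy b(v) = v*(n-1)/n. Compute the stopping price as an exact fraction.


Step 1: Dutch auctions are strategically equivalent to first-price auctions
Step 2: The equilibrium bid is b(v) = v*(n-1)/n
Step 3: b = 77/100 * 1/2
Step 4: b = 77/200

77/200


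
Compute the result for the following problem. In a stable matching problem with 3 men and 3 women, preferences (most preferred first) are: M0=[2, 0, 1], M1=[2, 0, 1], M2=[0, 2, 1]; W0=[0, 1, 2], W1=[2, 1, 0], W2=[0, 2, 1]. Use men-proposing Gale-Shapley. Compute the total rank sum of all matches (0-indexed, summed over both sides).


Step 1: Run Gale-Shapley (men propose, women hold best offer):
  M0 proposes to W2; she accepts
  M1 proposes to W2; rejected
  M1 proposes to W0; she accepts
  M2 proposes to W0; rejected
  M2 proposes to W2; rejected
  M2 proposes to W1; she accepts
Step 2: Final matching: W0-M1, W1-M2, W2-M0
Step 3: 0-indexed ranks (man's rank of his match, then woman's): 1 + 1 + 2 + 0 + 0 + 0
Step 4: Total rank sum = 4

4


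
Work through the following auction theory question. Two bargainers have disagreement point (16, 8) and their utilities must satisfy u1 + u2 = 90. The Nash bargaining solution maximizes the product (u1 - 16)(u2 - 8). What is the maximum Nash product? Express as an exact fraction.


Step 1: The Nash solution splits surplus symmetrically above the disagreement point
Step 2: u1 = (total + d1 - d2)/2 = (90 + 16 - 8)/2 = 49
Step 3: u2 = (total - d1 + d2)/2 = (90 - 16 + 8)/2 = 41
Step 4: Nash product = (49 - 16) * (41 - 8)
Step 5: = 33 * 33 = 1089

1089


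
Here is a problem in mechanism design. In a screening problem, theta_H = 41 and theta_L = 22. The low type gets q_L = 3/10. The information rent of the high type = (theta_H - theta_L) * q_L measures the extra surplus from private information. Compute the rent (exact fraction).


Step 1: theta_H - theta_L = 41 - 22 = 19
Step 2: Information rent = (theta_H - theta_L) * q_L
Step 3: = 19 * 3/10
Step 4: = 57/10

57/10


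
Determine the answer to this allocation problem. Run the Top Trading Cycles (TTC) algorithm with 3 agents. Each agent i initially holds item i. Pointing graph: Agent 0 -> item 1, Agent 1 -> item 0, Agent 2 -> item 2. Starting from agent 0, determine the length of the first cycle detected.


Step 1: Trace the pointer graph from agent 0: 0 -> 1 -> 0
Step 2: A cycle is detected when we revisit agent 0
Step 3: The cycle is: 0 -> 1 -> 0
Step 4: Cycle length = 2

2


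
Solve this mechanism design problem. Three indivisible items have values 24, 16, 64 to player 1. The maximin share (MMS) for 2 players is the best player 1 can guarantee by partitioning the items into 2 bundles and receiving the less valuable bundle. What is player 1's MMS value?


Step 1: Item values = 24, 16, 64
Step 2: Enumerate all 2-bundle partitions and take the smaller bundle:
  Partition 1: {24} vs {16,64} -> bundles 24, 80; min = 24
  Partition 2: {16} vs {24,64} -> bundles 16, 88; min = 16
  Partition 3: {64} vs {24,16} -> bundles 64, 40; min = 40
Step 3: MMS = max(24, 16, 40) = 40

40


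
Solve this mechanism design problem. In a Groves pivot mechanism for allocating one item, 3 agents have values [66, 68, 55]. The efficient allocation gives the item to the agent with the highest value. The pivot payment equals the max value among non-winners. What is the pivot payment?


Step 1: The efficient winner is agent 1 with value 68
Step 2: Other agents' values: [66, 55]
Step 3: Pivot payment = max(others) = 66
Step 4: The winner pays 66

66


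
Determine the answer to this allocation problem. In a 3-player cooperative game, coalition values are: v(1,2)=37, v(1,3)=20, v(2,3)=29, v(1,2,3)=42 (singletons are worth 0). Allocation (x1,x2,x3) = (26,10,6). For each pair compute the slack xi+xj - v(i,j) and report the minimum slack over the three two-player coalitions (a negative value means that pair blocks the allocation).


Step 1: Slack for coalition (1,2): x1+x2 - v12 = 36 - 37 = -1
Step 2: Slack for coalition (1,3): x1+x3 - v13 = 32 - 20 = 12
Step 3: Slack for coalition (2,3): x2+x3 - v23 = 16 - 29 = -13
Step 4: Minimum slack = min(-1, 12, -13) = -13, attained by (2,3); coalition (2,3) can block (slack < 0), so the allocation is not in the core

-13


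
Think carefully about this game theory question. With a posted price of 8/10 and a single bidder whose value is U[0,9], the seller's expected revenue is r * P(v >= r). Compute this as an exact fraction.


Step 1: Posted price r = 4/5, value support [0,9]
Step 2: P(v >= r) = (9 - 4/5)/9 = 41/45
Step 3: Expected revenue = r * P(v >= r) = 4/5 * 41/45
Step 4: Revenue = 164/225

164/225


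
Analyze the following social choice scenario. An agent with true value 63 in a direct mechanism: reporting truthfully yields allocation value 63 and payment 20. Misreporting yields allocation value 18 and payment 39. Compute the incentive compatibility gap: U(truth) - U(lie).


Step 1: U(truth) = value - payment = 63 - 20 = 43
Step 2: U(lie) = allocation - payment = 18 - 39 = -21
Step 3: IC gap = 43 - (-21) = 64

64


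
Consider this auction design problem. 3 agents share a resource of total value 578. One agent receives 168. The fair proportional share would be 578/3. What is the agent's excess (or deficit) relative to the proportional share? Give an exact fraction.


Step 1: Proportional share = 578/3
Step 2: Agent's actual allocation = 168
Step 3: Excess = 168 - 578/3 = -74/3

-74/3


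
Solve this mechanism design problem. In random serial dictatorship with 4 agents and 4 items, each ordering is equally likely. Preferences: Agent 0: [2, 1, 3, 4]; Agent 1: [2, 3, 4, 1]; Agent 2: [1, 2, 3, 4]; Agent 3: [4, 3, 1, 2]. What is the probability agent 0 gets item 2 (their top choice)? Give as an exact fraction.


Step 1: Agent 0 wants item 2
Step 2: There are 24 possible orderings of agents
Step 3: In 12 orderings, agent 0 gets item 2
Step 4: Probability = 12/24 = 1/2

1/2


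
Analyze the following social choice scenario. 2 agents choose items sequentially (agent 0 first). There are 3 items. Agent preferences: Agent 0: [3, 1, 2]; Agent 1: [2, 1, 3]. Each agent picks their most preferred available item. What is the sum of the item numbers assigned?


Step 1: Agent 0 picks item 3
Step 2: Agent 1 picks item 2
Step 3: Sum = 3 + 2 = 5

5


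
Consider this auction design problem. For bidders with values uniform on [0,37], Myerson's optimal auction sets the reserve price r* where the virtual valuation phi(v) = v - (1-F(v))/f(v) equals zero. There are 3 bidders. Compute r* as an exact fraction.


Step 1: For U[0,37], F(v) = v/37 and f(v) = 1/37
Step 2: phi(v) = v - (1 - v/37)/(1/37) = v - (37 - v) = 2v - 37
Step 3: Set phi(r*) = 0: 2r* - 37 = 0
Step 4: r* = 37/2 (the number of bidders n = 3 does not enter)

37/2


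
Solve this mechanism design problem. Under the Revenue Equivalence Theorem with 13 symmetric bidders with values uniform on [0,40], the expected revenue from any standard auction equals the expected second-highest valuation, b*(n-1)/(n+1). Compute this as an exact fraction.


Step 1: By Revenue Equivalence, expected revenue = b*(n-1)/(n+1)
Step 2: Substituting n = 13, b = 40
Step 3: Revenue = 40*(13-1)/(13+1) = 40*12/14
Step 4: Revenue = 480/14 = 240/7

240/7


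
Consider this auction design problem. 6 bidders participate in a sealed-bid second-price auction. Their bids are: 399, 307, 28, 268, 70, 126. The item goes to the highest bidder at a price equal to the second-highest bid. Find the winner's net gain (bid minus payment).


Step 1: Sort bids in descending order: 399, 307, 268, 126, 70, 28
Step 2: The winning bid is the highest: 399
Step 3: The payment equals the second-highest bid: 307
Step 4: Surplus = winner's bid - payment = 399 - 307 = 92

92


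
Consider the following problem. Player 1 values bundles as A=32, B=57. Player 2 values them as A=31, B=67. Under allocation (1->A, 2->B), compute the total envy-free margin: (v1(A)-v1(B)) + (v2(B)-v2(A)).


Step 1: Player 1's margin = v1(A) - v1(B) = 32 - 57 = -25
Step 2: Player 2's margin = v2(B) - v2(A) = 67 - 31 = 36
Step 3: Total margin = -25 + 36 = 11

11


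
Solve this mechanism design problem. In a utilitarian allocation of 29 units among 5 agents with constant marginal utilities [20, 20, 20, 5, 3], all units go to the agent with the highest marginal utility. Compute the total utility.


Step 1: The marginal utilities are [20, 20, 20, 5, 3]
Step 2: The highest marginal utility is 20
Step 3: All 29 units go to that agent
Step 4: Total utility = 20 * 29 = 580

580


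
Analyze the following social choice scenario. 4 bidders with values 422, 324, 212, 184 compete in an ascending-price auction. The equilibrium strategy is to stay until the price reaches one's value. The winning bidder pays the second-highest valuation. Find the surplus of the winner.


Step 1: Identify the highest value: 422
Step 2: Identify the second-highest value: 324
Step 3: The final price = second-highest value = 324
Step 4: Surplus = 422 - 324 = 98

98


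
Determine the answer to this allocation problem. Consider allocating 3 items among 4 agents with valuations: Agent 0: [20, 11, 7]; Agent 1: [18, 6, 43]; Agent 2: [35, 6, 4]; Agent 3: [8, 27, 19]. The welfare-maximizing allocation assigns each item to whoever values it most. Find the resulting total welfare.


Step 1: For each item, find the maximum value among all agents.
Step 2: Item 0 -> Agent 2 (value 35)
Step 3: Item 1 -> Agent 3 (value 27)
Step 4: Item 2 -> Agent 1 (value 43)
Step 5: Total welfare = 35 + 27 + 43 = 105

105


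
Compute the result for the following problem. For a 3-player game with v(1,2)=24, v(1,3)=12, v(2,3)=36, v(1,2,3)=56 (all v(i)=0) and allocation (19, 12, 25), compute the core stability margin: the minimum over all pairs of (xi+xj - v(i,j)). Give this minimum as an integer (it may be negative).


Step 1: Slack for coalition (1,2): x1+x2 - v12 = 31 - 24 = 7
Step 2: Slack for coalition (1,3): x1+x3 - v13 = 44 - 12 = 32
Step 3: Slack for coalition (2,3): x2+x3 - v23 = 37 - 36 = 1
Step 4: Minimum slack = min(7, 32, 1) = 1, attained by (2,3); no pair can gain by deviating, so the allocation is in the core

1


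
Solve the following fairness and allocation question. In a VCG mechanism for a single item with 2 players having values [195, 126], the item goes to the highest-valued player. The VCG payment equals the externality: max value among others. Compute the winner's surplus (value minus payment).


Step 1: The winner is the agent with the highest value: agent 0 with value 195
Step 2: Values of other agents: [126]
Step 3: VCG payment = max of others' values = 126
Step 4: Surplus = 195 - 126 = 69

69


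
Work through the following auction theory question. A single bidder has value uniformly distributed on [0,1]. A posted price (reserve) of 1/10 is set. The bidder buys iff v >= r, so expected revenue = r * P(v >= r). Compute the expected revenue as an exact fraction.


Step 1: Posted price r = 1/10, value support [0,1]
Step 2: P(v >= r) = (1 - 1/10)/1 = 9/10
Step 3: Expected revenue = r * P(v >= r) = 1/10 * 9/10
Step 4: Revenue = 9/100

9/100


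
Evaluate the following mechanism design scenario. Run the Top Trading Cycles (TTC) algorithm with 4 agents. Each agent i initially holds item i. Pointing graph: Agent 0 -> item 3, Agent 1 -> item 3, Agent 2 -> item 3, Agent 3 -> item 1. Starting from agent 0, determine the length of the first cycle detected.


Step 1: Trace the pointer graph from agent 0: 0 -> 3 -> 1 -> 3
Step 2: A cycle is detected when we revisit agent 3
Step 3: The cycle is: 3 -> 1 -> 3
Step 4: Cycle length = 2

2


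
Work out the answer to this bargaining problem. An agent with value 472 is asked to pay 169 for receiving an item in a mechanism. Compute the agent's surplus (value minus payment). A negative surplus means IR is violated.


Step 1: Surplus = value - payment = 472 - 169 = 303
Step 2: IR is satisfied (surplus >= 0)

303


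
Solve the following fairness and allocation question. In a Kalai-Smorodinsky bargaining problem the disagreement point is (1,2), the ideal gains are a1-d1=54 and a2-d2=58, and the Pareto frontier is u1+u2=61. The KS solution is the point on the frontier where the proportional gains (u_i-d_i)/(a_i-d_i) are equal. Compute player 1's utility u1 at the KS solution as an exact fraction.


Step 1: At the KS point, (u1-d1)/r1 = (u2-d2)/r2 = t and u1+u2 = 61
Step 2: u1 = d1 + r1*t and u2 = d2 + r2*t, so (d1 + r1*t) + (d2 + r2*t) = 61
Step 3: t = (61 - 1 - 2)/(54 + 58) = 58/112 = 29/56
Step 4: u1 = d1 + r1*t = 1 + 54 * 29/56 = 811/28
Step 5: (Check: u2 = d2 + r2*t = 897/28; u1+u2 = 811/28 + 897/28 = 61, on the frontier.)

811/28


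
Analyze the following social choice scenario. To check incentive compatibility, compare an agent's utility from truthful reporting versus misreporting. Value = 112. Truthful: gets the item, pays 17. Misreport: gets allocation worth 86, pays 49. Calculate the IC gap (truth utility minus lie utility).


Step 1: U(truth) = value - payment = 112 - 17 = 95
Step 2: U(lie) = allocation - payment = 86 - 49 = 37
Step 3: IC gap = 95 - 37 = 58

58


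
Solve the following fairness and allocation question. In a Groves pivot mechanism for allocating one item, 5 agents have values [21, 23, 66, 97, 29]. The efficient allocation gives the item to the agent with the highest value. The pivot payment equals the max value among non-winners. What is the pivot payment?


Step 1: The efficient winner is agent 3 with value 97
Step 2: Other agents' values: [21, 23, 66, 29]
Step 3: Pivot payment = max(others) = 66
Step 4: The winner pays 66

66


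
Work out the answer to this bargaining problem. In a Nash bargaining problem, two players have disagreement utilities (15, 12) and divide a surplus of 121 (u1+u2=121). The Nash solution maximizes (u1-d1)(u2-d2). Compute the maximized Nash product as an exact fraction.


Step 1: The Nash solution splits surplus symmetrically above the disagreement point
Step 2: u1 = (total + d1 - d2)/2 = (121 + 15 - 12)/2 = 62
Step 3: u2 = (total - d1 + d2)/2 = (121 - 15 + 12)/2 = 59
Step 4: Nash product = (62 - 15) * (59 - 12)
Step 5: = 47 * 47 = 2209

2209


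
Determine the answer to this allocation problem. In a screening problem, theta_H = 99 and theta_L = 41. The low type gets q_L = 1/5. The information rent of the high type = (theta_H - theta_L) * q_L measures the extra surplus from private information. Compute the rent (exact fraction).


Step 1: theta_H - theta_L = 99 - 41 = 58
Step 2: Information rent = (theta_H - theta_L) * q_L
Step 3: = 58 * 1/5
Step 4: = 58/5

58/5


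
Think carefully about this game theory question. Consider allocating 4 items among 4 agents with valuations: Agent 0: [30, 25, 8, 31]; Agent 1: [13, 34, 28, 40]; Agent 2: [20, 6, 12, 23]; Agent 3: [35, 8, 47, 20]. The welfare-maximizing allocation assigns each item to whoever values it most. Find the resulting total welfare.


Step 1: For each item, find the maximum value among all agents.
Step 2: Item 0 -> Agent 3 (value 35)
Step 3: Item 1 -> Agent 1 (value 34)
Step 4: Item 2 -> Agent 3 (value 47)
Step 5: Item 3 -> Agent 1 (value 40)
Step 6: Total welfare = 35 + 34 + 47 + 40 = 156

156


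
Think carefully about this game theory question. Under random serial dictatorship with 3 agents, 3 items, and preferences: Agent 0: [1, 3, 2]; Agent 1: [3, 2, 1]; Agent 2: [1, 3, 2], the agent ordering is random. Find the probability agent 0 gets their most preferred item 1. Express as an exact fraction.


Step 1: Agent 0 wants item 1
Step 2: There are 6 possible orderings of agents
Step 3: In 3 orderings, agent 0 gets item 1
Step 4: Probability = 3/6 = 1/2

1/2


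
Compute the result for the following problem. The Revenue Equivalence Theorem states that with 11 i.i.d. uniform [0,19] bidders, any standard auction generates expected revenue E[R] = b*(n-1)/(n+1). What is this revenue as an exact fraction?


Step 1: By Revenue Equivalence, expected revenue = b*(n-1)/(n+1)
Step 2: Substituting n = 11, b = 19
Step 3: Revenue = 19*(11-1)/(11+1) = 19*10/12
Step 4: Revenue = 190/12 = 95/6

95/6


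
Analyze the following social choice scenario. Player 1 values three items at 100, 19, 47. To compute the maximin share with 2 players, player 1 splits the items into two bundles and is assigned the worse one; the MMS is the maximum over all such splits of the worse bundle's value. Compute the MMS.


Step 1: Item values = 100, 19, 47
Step 2: Enumerate all 2-bundle partitions and take the smaller bundle:
  Partition 1: {100} vs {19,47} -> bundles 100, 66; min = 66
  Partition 2: {19} vs {100,47} -> bundles 19, 147; min = 19
  Partition 3: {47} vs {100,19} -> bundles 47, 119; min = 47
Step 3: MMS = max(66, 19, 47) = 66

66


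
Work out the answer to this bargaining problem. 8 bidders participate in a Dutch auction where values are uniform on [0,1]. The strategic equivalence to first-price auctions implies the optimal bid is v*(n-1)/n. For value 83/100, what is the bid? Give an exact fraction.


Step 1: Dutch auctions are strategically equivalent to first-price auctions
Step 2: The equilibrium bid is b(v) = v*(n-1)/n
Step 3: b = 83/100 * 7/8
Step 4: b = 581/800

581/800


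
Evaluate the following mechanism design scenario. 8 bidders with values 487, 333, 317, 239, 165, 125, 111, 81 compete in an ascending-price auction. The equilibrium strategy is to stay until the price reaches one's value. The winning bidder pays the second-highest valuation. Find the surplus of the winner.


Step 1: Identify the highest value: 487
Step 2: Identify the second-highest value: 333
Step 3: The final price = second-highest value = 333
Step 4: Surplus = 487 - 333 = 154

154


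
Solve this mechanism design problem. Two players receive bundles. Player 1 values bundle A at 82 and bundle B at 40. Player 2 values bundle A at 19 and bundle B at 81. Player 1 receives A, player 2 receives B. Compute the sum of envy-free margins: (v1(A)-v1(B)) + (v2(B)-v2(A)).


Step 1: Player 1's margin = v1(A) - v1(B) = 82 - 40 = 42
Step 2: Player 2's margin = v2(B) - v2(A) = 81 - 19 = 62
Step 3: Total margin = 42 + 62 = 104

104


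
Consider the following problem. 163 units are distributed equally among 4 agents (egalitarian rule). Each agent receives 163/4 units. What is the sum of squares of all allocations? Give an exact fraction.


Step 1: Each agent's share = 163/4
Step 2: Square of each share = (163/4)^2 = 26569/16
Step 3: Sum of squares = 4 * 26569/16 = 26569/4

26569/4


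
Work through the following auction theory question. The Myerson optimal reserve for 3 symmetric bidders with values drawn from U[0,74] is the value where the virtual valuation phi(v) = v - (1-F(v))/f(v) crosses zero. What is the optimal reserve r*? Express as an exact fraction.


Step 1: For U[0,74], F(v) = v/74 and f(v) = 1/74
Step 2: phi(v) = v - (1 - v/74)/(1/74) = v - (74 - v) = 2v - 74
Step 3: Set phi(r*) = 0: 2r* - 74 = 0
Step 4: r* = 74/2 = 37 (the number of bidders n = 3 does not enter)

37


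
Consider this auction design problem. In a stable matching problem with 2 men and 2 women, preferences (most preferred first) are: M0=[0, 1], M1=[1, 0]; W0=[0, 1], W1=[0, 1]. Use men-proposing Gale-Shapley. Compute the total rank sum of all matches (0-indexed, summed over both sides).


Step 1: Run Gale-Shapley (men propose, women hold best offer):
  M0 proposes to W0; she accepts
  M1 proposes to W1; she accepts
Step 2: Final matching: W0-M0, W1-M1
Step 3: 0-indexed ranks (man's rank of his match, then woman's): 0 + 0 + 0 + 1
Step 4: Total rank sum = 1

1


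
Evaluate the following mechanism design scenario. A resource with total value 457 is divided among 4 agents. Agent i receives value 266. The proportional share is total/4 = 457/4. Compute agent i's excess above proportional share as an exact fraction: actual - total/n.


Step 1: Proportional share = 457/4
Step 2: Agent's actual allocation = 266
Step 3: Excess = 266 - 457/4 = 607/4

607/4


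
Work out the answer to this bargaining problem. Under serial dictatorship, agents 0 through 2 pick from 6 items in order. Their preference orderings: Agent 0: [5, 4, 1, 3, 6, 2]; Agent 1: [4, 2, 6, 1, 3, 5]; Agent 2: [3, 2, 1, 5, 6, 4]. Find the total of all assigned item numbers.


Step 1: Agent 0 picks item 5
Step 2: Agent 1 picks item 4
Step 3: Agent 2 picks item 3
Step 4: Sum = 5 + 4 + 3 = 12

12


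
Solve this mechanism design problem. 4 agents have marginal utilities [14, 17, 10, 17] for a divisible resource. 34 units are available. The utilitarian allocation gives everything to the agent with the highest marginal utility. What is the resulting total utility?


Step 1: The marginal utilities are [14, 17, 10, 17]
Step 2: The highest marginal utility is 17
Step 3: All 34 units go to that agent
Step 4: Total utility = 17 * 34 = 578

578


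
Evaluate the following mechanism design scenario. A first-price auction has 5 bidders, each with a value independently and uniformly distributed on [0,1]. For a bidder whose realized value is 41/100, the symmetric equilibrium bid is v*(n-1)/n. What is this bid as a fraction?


Step 1: The symmetric BNE bidding function is b(v) = v * (n-1) / n
Step 2: Substitute v = 41/100 and n = 5
Step 3: b = 41/100 * 4/5
Step 4: b = 41/125

41/125


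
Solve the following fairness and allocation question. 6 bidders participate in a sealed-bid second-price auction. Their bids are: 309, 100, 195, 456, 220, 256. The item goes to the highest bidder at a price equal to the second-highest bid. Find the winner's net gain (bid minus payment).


Step 1: Sort bids in descending order: 456, 309, 256, 220, 195, 100
Step 2: The winning bid is the highest: 456
Step 3: The payment equals the second-highest bid: 309
Step 4: Surplus = winner's bid - payment = 456 - 309 = 147

147


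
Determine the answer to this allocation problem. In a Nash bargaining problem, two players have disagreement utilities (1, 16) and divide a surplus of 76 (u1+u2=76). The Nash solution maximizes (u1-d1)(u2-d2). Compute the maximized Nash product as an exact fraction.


Step 1: The Nash solution splits surplus symmetrically above the disagreement point
Step 2: u1 = (total + d1 - d2)/2 = (76 + 1 - 16)/2 = 61/2
Step 3: u2 = (total - d1 + d2)/2 = (76 - 1 + 16)/2 = 91/2
Step 4: Nash product = (61/2 - 1) * (91/2 - 16)
Step 5: = 59/2 * 59/2 = 3481/4

3481/4


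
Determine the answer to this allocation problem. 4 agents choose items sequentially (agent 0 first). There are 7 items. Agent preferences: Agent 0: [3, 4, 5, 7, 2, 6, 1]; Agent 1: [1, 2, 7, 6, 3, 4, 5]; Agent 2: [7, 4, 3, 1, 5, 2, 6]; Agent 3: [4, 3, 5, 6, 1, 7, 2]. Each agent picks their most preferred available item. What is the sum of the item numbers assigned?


Step 1: Agent 0 picks item 3
Step 2: Agent 1 picks item 1
Step 3: Agent 2 picks item 7
Step 4: Agent 3 picks item 4
Step 5: Sum = 3 + 1 + 7 + 4 = 15

15


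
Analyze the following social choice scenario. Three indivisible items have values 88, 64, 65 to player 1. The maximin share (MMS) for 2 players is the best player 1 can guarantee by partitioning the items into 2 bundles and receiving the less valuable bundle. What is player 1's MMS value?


Step 1: Item values = 88, 64, 65
Step 2: Enumerate all 2-bundle partitions and take the smaller bundle:
  Partition 1: {88} vs {64,65} -> bundles 88, 129; min = 88
  Partition 2: {64} vs {88,65} -> bundles 64, 153; min = 64
  Partition 3: {65} vs {88,64} -> bundles 65, 152; min = 65
Step 3: MMS = max(88, 64, 65) = 88

88


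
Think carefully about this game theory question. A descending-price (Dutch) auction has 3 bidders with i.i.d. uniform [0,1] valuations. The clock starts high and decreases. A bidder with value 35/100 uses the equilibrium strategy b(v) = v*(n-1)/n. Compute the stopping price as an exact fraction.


Step 1: Dutch auctions are strategically equivalent to first-price auctions
Step 2: The equilibrium bid is b(v) = v*(n-1)/n
Step 3: b = 7/20 * 2/3
Step 4: b = 7/30

7/30


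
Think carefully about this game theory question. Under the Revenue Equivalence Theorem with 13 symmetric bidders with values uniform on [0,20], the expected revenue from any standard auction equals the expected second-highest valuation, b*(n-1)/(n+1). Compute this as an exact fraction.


Step 1: By Revenue Equivalence, expected revenue = b*(n-1)/(n+1)
Step 2: Substituting n = 13, b = 20
Step 3: Revenue = 20*(13-1)/(13+1) = 20*12/14
Step 4: Revenue = 240/14 = 120/7

120/7


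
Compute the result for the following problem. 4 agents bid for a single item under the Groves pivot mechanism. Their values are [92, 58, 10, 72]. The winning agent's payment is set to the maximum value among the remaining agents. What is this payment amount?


Step 1: The efficient winner is agent 0 with value 92
Step 2: Other agents' values: [58, 10, 72]
Step 3: Pivot payment = max(others) = 72
Step 4: The winner pays 72

72


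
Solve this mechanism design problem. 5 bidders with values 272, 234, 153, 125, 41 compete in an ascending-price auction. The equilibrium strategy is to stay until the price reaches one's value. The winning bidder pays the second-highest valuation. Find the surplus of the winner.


Step 1: Identify the highest value: 272
Step 2: Identify the second-highest value: 234
Step 3: The final price = second-highest value = 234
Step 4: Surplus = 272 - 234 = 38

38


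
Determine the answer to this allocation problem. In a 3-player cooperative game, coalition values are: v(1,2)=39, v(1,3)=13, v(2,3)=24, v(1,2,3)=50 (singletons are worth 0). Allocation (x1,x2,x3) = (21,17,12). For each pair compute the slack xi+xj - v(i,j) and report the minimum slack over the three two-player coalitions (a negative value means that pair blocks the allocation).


Step 1: Slack for coalition (1,2): x1+x2 - v12 = 38 - 39 = -1
Step 2: Slack for coalition (1,3): x1+x3 - v13 = 33 - 13 = 20
Step 3: Slack for coalition (2,3): x2+x3 - v23 = 29 - 24 = 5
Step 4: Minimum slack = min(-1, 20, 5) = -1, attained by (1,2); coalition (1,2) can block (slack < 0), so the allocation is not in the core

-1


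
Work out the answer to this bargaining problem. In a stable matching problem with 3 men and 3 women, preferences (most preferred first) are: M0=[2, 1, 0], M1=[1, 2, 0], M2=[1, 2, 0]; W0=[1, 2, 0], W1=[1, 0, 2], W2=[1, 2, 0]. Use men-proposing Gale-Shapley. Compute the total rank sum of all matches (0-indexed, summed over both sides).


Step 1: Run Gale-Shapley (men propose, women hold best offer):
  M0 proposes to W2; she accepts
  M1 proposes to W1; she accepts
  M2 proposes to W1; rejected
  M2 proposes to W2; she switches from M0
  M0 proposes to W1; rejected
  M0 proposes to W0; she accepts
Step 2: Final matching: W0-M0, W1-M1, W2-M2
Step 3: 0-indexed ranks (man's rank of his match, then woman's): 2 + 2 + 0 + 0 + 1 + 1
Step 4: Total rank sum = 6

6


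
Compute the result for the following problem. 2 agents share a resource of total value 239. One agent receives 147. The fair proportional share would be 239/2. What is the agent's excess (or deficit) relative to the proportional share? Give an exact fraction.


Step 1: Proportional share = 239/2
Step 2: Agent's actual allocation = 147
Step 3: Excess = 147 - 239/2 = 55/2

55/2


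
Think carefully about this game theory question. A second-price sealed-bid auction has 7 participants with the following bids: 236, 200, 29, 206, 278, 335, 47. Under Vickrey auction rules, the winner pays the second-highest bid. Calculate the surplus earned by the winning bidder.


Step 1: Sort bids in descending order: 335, 278, 236, 206, 200, 47, 29
Step 2: The winning bid is the highest: 335
Step 3: The payment equals the second-highest bid: 278
Step 4: Surplus = winner's bid - payment = 335 - 278 = 57

57


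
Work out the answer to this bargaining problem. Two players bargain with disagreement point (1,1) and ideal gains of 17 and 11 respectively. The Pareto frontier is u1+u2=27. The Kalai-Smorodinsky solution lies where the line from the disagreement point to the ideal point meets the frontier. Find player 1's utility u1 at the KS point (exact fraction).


Step 1: At the KS point, (u1-d1)/r1 = (u2-d2)/r2 = t and u1+u2 = 27
Step 2: u1 = d1 + r1*t and u2 = d2 + r2*t, so (d1 + r1*t) + (d2 + r2*t) = 27
Step 3: t = (27 - 1 - 1)/(17 + 11) = 25/28
Step 4: u1 = d1 + r1*t = 1 + 17 * 25/28 = 453/28
Step 5: (Check: u2 = d2 + r2*t = 303/28; u1+u2 = 453/28 + 303/28 = 27, on the frontier.)

453/28


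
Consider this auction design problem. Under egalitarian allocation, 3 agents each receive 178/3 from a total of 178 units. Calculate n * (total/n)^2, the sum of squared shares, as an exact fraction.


Step 1: Each agent's share = 178/3
Step 2: Square of each share = (178/3)^2 = 31684/9
Step 3: Sum of squares = 3 * 31684/9 = 31684/3

31684/3


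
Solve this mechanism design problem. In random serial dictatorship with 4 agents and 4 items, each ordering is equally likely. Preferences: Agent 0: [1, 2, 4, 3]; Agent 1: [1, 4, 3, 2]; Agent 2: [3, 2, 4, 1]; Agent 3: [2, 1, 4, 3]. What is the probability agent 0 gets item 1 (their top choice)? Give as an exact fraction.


Step 1: Agent 0 wants item 1
Step 2: There are 24 possible orderings of agents
Step 3: In 12 orderings, agent 0 gets item 1
Step 4: Probability = 12/24 = 1/2

1/2


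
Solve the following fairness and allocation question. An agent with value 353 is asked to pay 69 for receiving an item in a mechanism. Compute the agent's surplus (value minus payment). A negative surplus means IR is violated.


Step 1: Surplus = value - payment = 353 - 69 = 284
Step 2: IR is satisfied (surplus >= 0)

284


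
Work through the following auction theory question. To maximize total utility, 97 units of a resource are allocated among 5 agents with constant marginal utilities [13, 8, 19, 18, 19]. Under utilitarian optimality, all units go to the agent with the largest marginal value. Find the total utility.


Step 1: The marginal utilities are [13, 8, 19, 18, 19]
Step 2: The highest marginal utility is 19
Step 3: All 97 units go to that agent
Step 4: Total utility = 19 * 97 = 1843

1843


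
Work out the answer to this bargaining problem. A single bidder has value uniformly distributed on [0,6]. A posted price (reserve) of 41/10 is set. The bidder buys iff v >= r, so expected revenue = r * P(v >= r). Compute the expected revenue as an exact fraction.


Step 1: Posted price r = 41/10, value support [0,6]
Step 2: P(v >= r) = (6 - 41/10)/6 = 19/60
Step 3: Expected revenue = r * P(v >= r) = 41/10 * 19/60
Step 4: Revenue = 779/600

779/600


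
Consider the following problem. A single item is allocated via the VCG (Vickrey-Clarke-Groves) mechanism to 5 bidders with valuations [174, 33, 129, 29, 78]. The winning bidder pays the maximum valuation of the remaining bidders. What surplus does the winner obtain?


Step 1: The winner is the agent with the highest value: agent 0 with value 174
Step 2: Values of other agents: [33, 129, 29, 78]
Step 3: VCG payment = max of others' values = 129
Step 4: Surplus = 174 - 129 = 45

45


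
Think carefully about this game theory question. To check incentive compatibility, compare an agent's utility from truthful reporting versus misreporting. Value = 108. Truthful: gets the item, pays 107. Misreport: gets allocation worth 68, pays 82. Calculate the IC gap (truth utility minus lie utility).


Step 1: U(truth) = value - payment = 108 - 107 = 1
Step 2: U(lie) = allocation - payment = 68 - 82 = -14
Step 3: IC gap = 1 - (-14) = 15

15


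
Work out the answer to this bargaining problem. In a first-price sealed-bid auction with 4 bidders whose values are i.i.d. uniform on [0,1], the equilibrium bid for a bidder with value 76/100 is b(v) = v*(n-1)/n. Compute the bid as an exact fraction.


Step 1: The symmetric BNE bidding function is b(v) = v * (n-1) / n
Step 2: Substitute v = 19/25 and n = 4
Step 3: b = 19/25 * 3/4
Step 4: b = 57/100

57/100


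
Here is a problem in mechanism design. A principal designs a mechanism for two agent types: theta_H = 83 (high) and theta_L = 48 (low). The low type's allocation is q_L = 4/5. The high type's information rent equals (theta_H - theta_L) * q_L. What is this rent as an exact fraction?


Step 1: theta_H - theta_L = 83 - 48 = 35
Step 2: Information rent = (theta_H - theta_L) * q_L
Step 3: = 35 * 4/5
Step 4: = 28

28


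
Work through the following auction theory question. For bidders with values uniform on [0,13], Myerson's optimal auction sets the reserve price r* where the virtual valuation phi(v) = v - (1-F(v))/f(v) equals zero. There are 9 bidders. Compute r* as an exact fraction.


Step 1: For U[0,13], F(v) = v/13 and f(v) = 1/13
Step 2: phi(v) = v - (1 - v/13)/(1/13) = v - (13 - v) = 2v - 13
Step 3: Set phi(r*) = 0: 2r* - 13 = 0
Step 4: r* = 13/2 (the number of bidders n = 9 does not enter)

13/2


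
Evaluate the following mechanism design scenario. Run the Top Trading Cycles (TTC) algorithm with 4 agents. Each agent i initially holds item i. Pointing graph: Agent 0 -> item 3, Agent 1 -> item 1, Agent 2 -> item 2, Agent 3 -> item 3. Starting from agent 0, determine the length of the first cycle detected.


Step 1: Trace the pointer graph from agent 0: 0 -> 3 -> 3
Step 2: A cycle is detected when we revisit agent 3
Step 3: The cycle is: 3 -> 3
Step 4: Cycle length = 1

1


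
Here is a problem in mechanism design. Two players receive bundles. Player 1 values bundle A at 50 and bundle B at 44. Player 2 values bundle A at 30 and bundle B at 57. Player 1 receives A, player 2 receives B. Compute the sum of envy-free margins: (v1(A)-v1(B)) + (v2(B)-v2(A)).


Step 1: Player 1's margin = v1(A) - v1(B) = 50 - 44 = 6
Step 2: Player 2's margin = v2(B) - v2(A) = 57 - 30 = 27
Step 3: Total margin = 6 + 27 = 33

33


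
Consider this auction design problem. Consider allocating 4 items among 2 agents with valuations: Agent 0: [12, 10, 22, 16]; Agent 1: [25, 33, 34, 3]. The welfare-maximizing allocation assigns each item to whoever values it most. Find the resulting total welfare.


Step 1: For each item, find the maximum value among all agents.
Step 2: Item 0 -> Agent 1 (value 25)
Step 3: Item 1 -> Agent 1 (value 33)
Step 4: Item 2 -> Agent 1 (value 34)
Step 5: Item 3 -> Agent 0 (value 16)
Step 6: Total welfare = 25 + 33 + 34 + 16 = 108

108


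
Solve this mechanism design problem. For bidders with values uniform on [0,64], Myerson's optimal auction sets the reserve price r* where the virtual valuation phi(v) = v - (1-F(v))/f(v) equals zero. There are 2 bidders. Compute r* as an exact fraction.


Step 1: For U[0,64], F(v) = v/64 and f(v) = 1/64
Step 2: phi(v) = v - (1 - v/64)/(1/64) = v - (64 - v) = 2v - 64
Step 3: Set phi(r*) = 0: 2r* - 64 = 0
Step 4: r* = 64/2 = 32 (the number of bidders n = 2 does not enter)

32


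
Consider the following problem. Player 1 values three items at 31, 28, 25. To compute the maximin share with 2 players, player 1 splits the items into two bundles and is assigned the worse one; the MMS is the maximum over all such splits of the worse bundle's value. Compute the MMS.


Step 1: Item values = 31, 28, 25
Step 2: Enumerate all 2-bundle partitions and take the smaller bundle:
  Partition 1: {31} vs {28,25} -> bundles 31, 53; min = 31
  Partition 2: {28} vs {31,25} -> bundles 28, 56; min = 28
  Partition 3: {25} vs {31,28} -> bundles 25, 59; min = 25
Step 3: MMS = max(31, 28, 25) = 31

31


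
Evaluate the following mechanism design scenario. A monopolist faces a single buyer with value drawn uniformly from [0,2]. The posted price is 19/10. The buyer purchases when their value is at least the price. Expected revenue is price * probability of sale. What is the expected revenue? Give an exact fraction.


Step 1: Posted price r = 19/10, value support [0,2]
Step 2: P(v >= r) = (2 - 19/10)/2 = 1/20
Step 3: Expected revenue = r * P(v >= r) = 19/10 * 1/20
Step 4: Revenue = 19/200

19/200


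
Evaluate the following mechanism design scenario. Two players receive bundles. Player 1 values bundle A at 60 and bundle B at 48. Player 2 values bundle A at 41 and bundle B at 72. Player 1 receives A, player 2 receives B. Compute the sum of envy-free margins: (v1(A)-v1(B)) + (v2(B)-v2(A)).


Step 1: Player 1's margin = v1(A) - v1(B) = 60 - 48 = 12
Step 2: Player 2's margin = v2(B) - v2(A) = 72 - 41 = 31
Step 3: Total margin = 12 + 31 = 43

43


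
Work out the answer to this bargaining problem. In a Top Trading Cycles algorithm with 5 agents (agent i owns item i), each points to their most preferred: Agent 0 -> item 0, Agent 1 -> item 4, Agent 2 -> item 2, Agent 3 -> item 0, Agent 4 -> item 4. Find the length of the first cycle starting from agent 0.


Step 1: Trace the pointer graph from agent 0: 0 -> 0
Step 2: A cycle is detected when we revisit agent 0
Step 3: The cycle is: 0 -> 0
Step 4: Cycle length = 1

1


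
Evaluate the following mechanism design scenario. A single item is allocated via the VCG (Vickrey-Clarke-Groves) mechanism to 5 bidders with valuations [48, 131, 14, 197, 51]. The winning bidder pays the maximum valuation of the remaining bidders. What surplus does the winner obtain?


Step 1: The winner is the agent with the highest value: agent 3 with value 197
Step 2: Values of other agents: [48, 131, 14, 51]
Step 3: VCG payment = max of others' values = 131
Step 4: Surplus = 197 - 131 = 66

66


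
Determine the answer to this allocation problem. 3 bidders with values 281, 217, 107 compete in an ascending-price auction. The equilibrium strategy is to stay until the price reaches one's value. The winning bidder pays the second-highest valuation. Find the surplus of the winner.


Step 1: Identify the highest value: 281
Step 2: Identify the second-highest value: 217
Step 3: The final price = second-highest value = 217
Step 4: Surplus = 281 - 217 = 64

64


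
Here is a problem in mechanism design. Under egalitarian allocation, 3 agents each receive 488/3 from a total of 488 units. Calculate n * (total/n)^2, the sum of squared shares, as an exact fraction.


Step 1: Each agent's share = 488/3
Step 2: Square of each share = (488/3)^2 = 238144/9
Step 3: Sum of squares = 3 * 238144/9 = 238144/3

238144/3


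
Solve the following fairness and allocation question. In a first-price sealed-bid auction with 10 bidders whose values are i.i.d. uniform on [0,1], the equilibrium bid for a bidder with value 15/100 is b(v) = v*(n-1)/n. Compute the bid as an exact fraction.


Step 1: The symmetric BNE bidding function is b(v) = v * (n-1) / n
Step 2: Substitute v = 3/20 and n = 10
Step 3: b = 3/20 * 9/10
Step 4: b = 27/200

27/200


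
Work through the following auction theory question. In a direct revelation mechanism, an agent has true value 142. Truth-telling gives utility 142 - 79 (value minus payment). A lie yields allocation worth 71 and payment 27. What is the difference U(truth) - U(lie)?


Step 1: U(truth) = value - payment = 142 - 79 = 63
Step 2: U(lie) = allocation - payment = 71 - 27 = 44
Step 3: IC gap = 63 - 44 = 19

19


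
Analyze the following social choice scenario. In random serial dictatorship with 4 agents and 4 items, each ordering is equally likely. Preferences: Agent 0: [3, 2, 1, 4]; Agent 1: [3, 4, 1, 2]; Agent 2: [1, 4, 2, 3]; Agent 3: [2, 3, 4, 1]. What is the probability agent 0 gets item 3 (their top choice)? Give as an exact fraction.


Step 1: Agent 0 wants item 3
Step 2: There are 24 possible orderings of agents
Step 3: In 12 orderings, agent 0 gets item 3
Step 4: Probability = 12/24 = 1/2

1/2


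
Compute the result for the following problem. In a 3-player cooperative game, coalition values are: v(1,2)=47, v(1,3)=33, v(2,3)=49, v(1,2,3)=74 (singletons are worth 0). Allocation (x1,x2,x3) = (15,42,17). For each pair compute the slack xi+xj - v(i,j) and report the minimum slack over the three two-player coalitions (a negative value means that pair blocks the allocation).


Step 1: Slack for coalition (1,2): x1+x2 - v12 = 57 - 47 = 10
Step 2: Slack for coalition (1,3): x1+x3 - v13 = 32 - 33 = -1
Step 3: Slack for coalition (2,3): x2+x3 - v23 = 59 - 49 = 10
Step 4: Minimum slack = min(10, -1, 10) = -1, attained by (1,3); coalition (1,3) can block (slack < 0), so the allocation is not in the core

-1
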